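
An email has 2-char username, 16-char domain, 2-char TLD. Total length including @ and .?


An email address has format: username@domain.tld
Username length: 2
'@' character: 1
Domain length: 16
'.' character: 1
TLD length: 2
Total = 2 + 1 + 16 + 1 + 2 = 22

22


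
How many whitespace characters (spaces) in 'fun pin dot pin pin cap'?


\s matches whitespace characters (spaces, tabs, etc.).
Text: 'fun pin dot pin pin cap'
This text has 6 words separated by spaces.
Number of spaces = number of words - 1 = 6 - 1 = 5

5


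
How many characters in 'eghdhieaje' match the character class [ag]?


Character class [ag] matches any of: {a, g}
Scanning string 'eghdhieaje' character by character:
  pos 0: 'e' -> no
  pos 1: 'g' -> MATCH
  pos 2: 'h' -> no
  pos 3: 'd' -> no
  pos 4: 'h' -> no
  pos 5: 'i' -> no
  pos 6: 'e' -> no
  pos 7: 'a' -> MATCH
  pos 8: 'j' -> no
  pos 9: 'e' -> no
Total matches: 2

2


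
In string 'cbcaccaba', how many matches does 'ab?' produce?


Pattern 'ab?' matches 'a' optionally followed by 'b'.
String: 'cbcaccaba'
Scanning left to right for 'a' then checking next char:
  Match 1: 'a' (a not followed by b)
  Match 2: 'ab' (a followed by b)
  Match 3: 'a' (a not followed by b)
Total matches: 3

3


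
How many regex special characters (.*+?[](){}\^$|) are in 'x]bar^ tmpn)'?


Regex special characters are: . * + ? [ ] ( ) { } \ ^ $ |
Scanning 'x]bar^ tmpn)':
  pos 1: ']' -> SPECIAL
  pos 5: '^' -> SPECIAL
  pos 11: ')' -> SPECIAL
Special chars found: [']', '^', ')']
Total: 3

3


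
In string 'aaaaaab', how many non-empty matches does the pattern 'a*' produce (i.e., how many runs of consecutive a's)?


Pattern 'a*' matches zero or more a's. We want non-empty runs of consecutive a's.
String: 'aaaaaab'
Walking through the string to find runs of a's:
  Run 1: positions 0-5 -> 'aaaaaa'
Non-empty runs found: ['aaaaaa']
Count: 1

1


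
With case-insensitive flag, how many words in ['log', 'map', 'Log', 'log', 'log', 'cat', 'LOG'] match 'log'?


Case-insensitive matching: compare each word's lowercase form to 'log'.
  'log' -> lower='log' -> MATCH
  'map' -> lower='map' -> no
  'Log' -> lower='log' -> MATCH
  'log' -> lower='log' -> MATCH
  'log' -> lower='log' -> MATCH
  'cat' -> lower='cat' -> no
  'LOG' -> lower='log' -> MATCH
Matches: ['log', 'Log', 'log', 'log', 'LOG']
Count: 5

5


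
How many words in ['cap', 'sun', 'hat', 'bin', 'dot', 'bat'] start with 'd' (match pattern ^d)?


Pattern ^d anchors to start of word. Check which words begin with 'd':
  'cap' -> no
  'sun' -> no
  'hat' -> no
  'bin' -> no
  'dot' -> MATCH (starts with 'd')
  'bat' -> no
Matching words: ['dot']
Count: 1

1


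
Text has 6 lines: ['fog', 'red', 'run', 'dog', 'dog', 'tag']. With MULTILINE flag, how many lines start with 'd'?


With MULTILINE flag, ^ matches the start of each line.
Lines: ['fog', 'red', 'run', 'dog', 'dog', 'tag']
Checking which lines start with 'd':
  Line 1: 'fog' -> no
  Line 2: 'red' -> no
  Line 3: 'run' -> no
  Line 4: 'dog' -> MATCH
  Line 5: 'dog' -> MATCH
  Line 6: 'tag' -> no
Matching lines: ['dog', 'dog']
Count: 2

2


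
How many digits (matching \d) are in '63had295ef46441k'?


\d matches any digit 0-9.
Scanning '63had295ef46441k':
  pos 0: '6' -> DIGIT
  pos 1: '3' -> DIGIT
  pos 5: '2' -> DIGIT
  pos 6: '9' -> DIGIT
  pos 7: '5' -> DIGIT
  pos 10: '4' -> DIGIT
  pos 11: '6' -> DIGIT
  pos 12: '4' -> DIGIT
  pos 13: '4' -> DIGIT
  pos 14: '1' -> DIGIT
Digits found: ['6', '3', '2', '9', '5', '4', '6', '4', '4', '1']
Total: 10

10


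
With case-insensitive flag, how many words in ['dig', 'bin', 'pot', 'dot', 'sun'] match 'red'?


Case-insensitive matching: compare each word's lowercase form to 'red'.
  'dig' -> lower='dig' -> no
  'bin' -> lower='bin' -> no
  'pot' -> lower='pot' -> no
  'dot' -> lower='dot' -> no
  'sun' -> lower='sun' -> no
Matches: []
Count: 0

0


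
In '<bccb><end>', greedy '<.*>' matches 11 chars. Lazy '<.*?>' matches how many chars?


Greedy '<.*>' tries to match as MUCH as possible.
Lazy '<.*?>' tries to match as LITTLE as possible.

String: '<bccb><end>'
Greedy '<.*>' starts at first '<' and extends to the LAST '>': '<bccb><end>' (11 chars)
Lazy '<.*?>' starts at first '<' and stops at the FIRST '>': '<bccb>' (6 chars)

6


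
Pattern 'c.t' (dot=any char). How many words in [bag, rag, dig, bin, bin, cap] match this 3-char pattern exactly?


Pattern 'c.t' means: starts with 'c', any single char, ends with 't'.
Checking each word (must be exactly 3 chars):
  'bag' (len=3): no
  'rag' (len=3): no
  'dig' (len=3): no
  'bin' (len=3): no
  'bin' (len=3): no
  'cap' (len=3): no
Matching words: []
Total: 0

0


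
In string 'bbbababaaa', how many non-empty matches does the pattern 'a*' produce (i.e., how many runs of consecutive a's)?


Pattern 'a*' matches zero or more a's. We want non-empty runs of consecutive a's.
String: 'bbbababaaa'
Walking through the string to find runs of a's:
  Run 1: positions 3-3 -> 'a'
  Run 2: positions 5-5 -> 'a'
  Run 3: positions 7-9 -> 'aaa'
Non-empty runs found: ['a', 'a', 'aaa']
Count: 3

3


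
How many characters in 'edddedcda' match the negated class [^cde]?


Negated class [^cde] matches any char NOT in {c, d, e}
Scanning 'edddedcda':
  pos 0: 'e' -> no (excluded)
  pos 1: 'd' -> no (excluded)
  pos 2: 'd' -> no (excluded)
  pos 3: 'd' -> no (excluded)
  pos 4: 'e' -> no (excluded)
  pos 5: 'd' -> no (excluded)
  pos 6: 'c' -> no (excluded)
  pos 7: 'd' -> no (excluded)
  pos 8: 'a' -> MATCH
Total matches: 1

1


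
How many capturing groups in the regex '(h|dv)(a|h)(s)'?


To count capturing groups, count each '(' that starts a group.
Pattern: '(h|dv)(a|h)(s)'
Walking through the pattern:
  Position 0: '(' -> group #1
  Position 6: '(' -> group #2
  Position 11: '(' -> group #3
Total capturing groups: 3

3


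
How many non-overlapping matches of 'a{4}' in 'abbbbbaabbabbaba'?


Pattern 'a{4}' matches exactly 4 consecutive a's (greedy, non-overlapping).
String: 'abbbbbaabbabbaba'
Scanning for runs of a's:
  Run at pos 0: 'a' (length 1) -> 0 match(es)
  Run at pos 6: 'aa' (length 2) -> 0 match(es)
  Run at pos 10: 'a' (length 1) -> 0 match(es)
  Run at pos 13: 'a' (length 1) -> 0 match(es)
  Run at pos 15: 'a' (length 1) -> 0 match(es)
Matches found: []
Total: 0

0


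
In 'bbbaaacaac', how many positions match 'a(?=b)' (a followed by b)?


Lookahead 'a(?=b)' matches 'a' only when followed by 'b'.
String: 'bbbaaacaac'
Checking each position where char is 'a':
  pos 3: 'a' -> no (next='a')
  pos 4: 'a' -> no (next='a')
  pos 5: 'a' -> no (next='c')
  pos 7: 'a' -> no (next='a')
  pos 8: 'a' -> no (next='c')
Matching positions: []
Count: 0

0


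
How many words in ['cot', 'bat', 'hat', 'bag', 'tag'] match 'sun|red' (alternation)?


Alternation 'sun|red' matches either 'sun' or 'red'.
Checking each word:
  'cot' -> no
  'bat' -> no
  'hat' -> no
  'bag' -> no
  'tag' -> no
Matches: []
Count: 0

0


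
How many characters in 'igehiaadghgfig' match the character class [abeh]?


Character class [abeh] matches any of: {a, b, e, h}
Scanning string 'igehiaadghgfig' character by character:
  pos 0: 'i' -> no
  pos 1: 'g' -> no
  pos 2: 'e' -> MATCH
  pos 3: 'h' -> MATCH
  pos 4: 'i' -> no
  pos 5: 'a' -> MATCH
  pos 6: 'a' -> MATCH
  pos 7: 'd' -> no
  pos 8: 'g' -> no
  pos 9: 'h' -> MATCH
  pos 10: 'g' -> no
  pos 11: 'f' -> no
  pos 12: 'i' -> no
  pos 13: 'g' -> no
Total matches: 5

5


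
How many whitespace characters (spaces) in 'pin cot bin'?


\s matches whitespace characters (spaces, tabs, etc.).
Text: 'pin cot bin'
This text has 3 words separated by spaces.
Number of spaces = number of words - 1 = 3 - 1 = 2

2


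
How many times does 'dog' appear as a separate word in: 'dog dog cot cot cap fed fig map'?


Scanning each word for exact match 'dog':
  Word 1: 'dog' -> MATCH
  Word 2: 'dog' -> MATCH
  Word 3: 'cot' -> no
  Word 4: 'cot' -> no
  Word 5: 'cap' -> no
  Word 6: 'fed' -> no
  Word 7: 'fig' -> no
  Word 8: 'map' -> no
Total matches: 2

2


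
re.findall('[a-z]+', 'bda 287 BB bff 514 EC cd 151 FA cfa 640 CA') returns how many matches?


Pattern '[a-z]+' finds one or more lowercase letters.
Text: 'bda 287 BB bff 514 EC cd 151 FA cfa 640 CA'
Scanning for matches:
  Match 1: 'bda'
  Match 2: 'bff'
  Match 3: 'cd'
  Match 4: 'cfa'
Total matches: 4

4


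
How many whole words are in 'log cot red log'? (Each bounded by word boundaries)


Word boundaries (\b) mark the start/end of each word.
Text: 'log cot red log'
Splitting by whitespace:
  Word 1: 'log'
  Word 2: 'cot'
  Word 3: 'red'
  Word 4: 'log'
Total whole words: 4

4


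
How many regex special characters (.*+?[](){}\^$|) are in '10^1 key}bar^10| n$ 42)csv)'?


Regex special characters are: . * + ? [ ] ( ) { } \ ^ $ |
Scanning '10^1 key}bar^10| n$ 42)csv)':
  pos 2: '^' -> SPECIAL
  pos 8: '}' -> SPECIAL
  pos 12: '^' -> SPECIAL
  pos 15: '|' -> SPECIAL
  pos 18: '$' -> SPECIAL
  pos 22: ')' -> SPECIAL
  pos 26: ')' -> SPECIAL
Special chars found: ['^', '}', '^', '|', '$', ')', ')']
Total: 7

7


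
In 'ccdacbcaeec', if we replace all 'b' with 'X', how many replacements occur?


re.sub('b', 'X', text) replaces every occurrence of 'b' with 'X'.
Text: 'ccdacbcaeec'
Scanning for 'b':
  pos 5: 'b' -> replacement #1
Total replacements: 1

1


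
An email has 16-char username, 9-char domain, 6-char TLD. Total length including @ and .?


An email address has format: username@domain.tld
Username length: 16
'@' character: 1
Domain length: 9
'.' character: 1
TLD length: 6
Total = 16 + 1 + 9 + 1 + 6 = 33

33


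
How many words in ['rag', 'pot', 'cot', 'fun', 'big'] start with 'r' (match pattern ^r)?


Pattern ^r anchors to start of word. Check which words begin with 'r':
  'rag' -> MATCH (starts with 'r')
  'pot' -> no
  'cot' -> no
  'fun' -> no
  'big' -> no
Matching words: ['rag']
Count: 1

1


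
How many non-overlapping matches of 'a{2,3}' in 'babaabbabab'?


Pattern 'a{2,3}' matches between 2 and 3 consecutive a's (greedy).
String: 'babaabbabab'
Finding runs of a's and applying greedy matching:
  Run at pos 1: 'a' (length 1)
  Run at pos 3: 'aa' (length 2)
  Run at pos 7: 'a' (length 1)
  Run at pos 9: 'a' (length 1)
Matches: ['aa']
Count: 1

1


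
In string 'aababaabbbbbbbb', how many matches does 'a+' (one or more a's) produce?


Pattern 'a+' matches one or more consecutive a's.
String: 'aababaabbbbbbbb'
Scanning for runs of a:
  Match 1: 'aa' (length 2)
  Match 2: 'a' (length 1)
  Match 3: 'aa' (length 2)
Total matches: 3

3


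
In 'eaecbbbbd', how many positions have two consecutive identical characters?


Looking for consecutive identical characters in 'eaecbbbbd':
  pos 0-1: 'e' vs 'a' -> different
  pos 1-2: 'a' vs 'e' -> different
  pos 2-3: 'e' vs 'c' -> different
  pos 3-4: 'c' vs 'b' -> different
  pos 4-5: 'b' vs 'b' -> MATCH ('bb')
  pos 5-6: 'b' vs 'b' -> MATCH ('bb')
  pos 6-7: 'b' vs 'b' -> MATCH ('bb')
  pos 7-8: 'b' vs 'd' -> different
Consecutive identical pairs: ['bb', 'bb', 'bb']
Count: 3

3


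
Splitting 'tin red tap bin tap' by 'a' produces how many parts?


Splitting by 'a' breaks the string at each occurrence of the separator.
Text: 'tin red tap bin tap'
Parts after split:
  Part 1: 'tin red t'
  Part 2: 'p bin t'
  Part 3: 'p'
Total parts: 3

3


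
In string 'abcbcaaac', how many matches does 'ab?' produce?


Pattern 'ab?' matches 'a' optionally followed by 'b'.
String: 'abcbcaaac'
Scanning left to right for 'a' then checking next char:
  Match 1: 'ab' (a followed by b)
  Match 2: 'a' (a not followed by b)
  Match 3: 'a' (a not followed by b)
  Match 4: 'a' (a not followed by b)
Total matches: 4

4


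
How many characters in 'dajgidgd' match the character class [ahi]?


Character class [ahi] matches any of: {a, h, i}
Scanning string 'dajgidgd' character by character:
  pos 0: 'd' -> no
  pos 1: 'a' -> MATCH
  pos 2: 'j' -> no
  pos 3: 'g' -> no
  pos 4: 'i' -> MATCH
  pos 5: 'd' -> no
  pos 6: 'g' -> no
  pos 7: 'd' -> no
Total matches: 2

2


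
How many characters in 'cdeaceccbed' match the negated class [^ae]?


Negated class [^ae] matches any char NOT in {a, e}
Scanning 'cdeaceccbed':
  pos 0: 'c' -> MATCH
  pos 1: 'd' -> MATCH
  pos 2: 'e' -> no (excluded)
  pos 3: 'a' -> no (excluded)
  pos 4: 'c' -> MATCH
  pos 5: 'e' -> no (excluded)
  pos 6: 'c' -> MATCH
  pos 7: 'c' -> MATCH
  pos 8: 'b' -> MATCH
  pos 9: 'e' -> no (excluded)
  pos 10: 'd' -> MATCH
Total matches: 7

7


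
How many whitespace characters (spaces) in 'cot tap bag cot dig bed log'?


\s matches whitespace characters (spaces, tabs, etc.).
Text: 'cot tap bag cot dig bed log'
This text has 7 words separated by spaces.
Number of spaces = number of words - 1 = 7 - 1 = 6

6


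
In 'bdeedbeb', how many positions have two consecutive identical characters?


Looking for consecutive identical characters in 'bdeedbeb':
  pos 0-1: 'b' vs 'd' -> different
  pos 1-2: 'd' vs 'e' -> different
  pos 2-3: 'e' vs 'e' -> MATCH ('ee')
  pos 3-4: 'e' vs 'd' -> different
  pos 4-5: 'd' vs 'b' -> different
  pos 5-6: 'b' vs 'e' -> different
  pos 6-7: 'e' vs 'b' -> different
Consecutive identical pairs: ['ee']
Count: 1

1


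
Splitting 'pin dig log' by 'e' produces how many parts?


Splitting by 'e' breaks the string at each occurrence of the separator.
Text: 'pin dig log'
Parts after split:
  Part 1: 'pin dig log'
Total parts: 1

1


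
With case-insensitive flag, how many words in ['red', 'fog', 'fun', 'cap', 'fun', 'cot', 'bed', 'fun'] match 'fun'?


Case-insensitive matching: compare each word's lowercase form to 'fun'.
  'red' -> lower='red' -> no
  'fog' -> lower='fog' -> no
  'fun' -> lower='fun' -> MATCH
  'cap' -> lower='cap' -> no
  'fun' -> lower='fun' -> MATCH
  'cot' -> lower='cot' -> no
  'bed' -> lower='bed' -> no
  'fun' -> lower='fun' -> MATCH
Matches: ['fun', 'fun', 'fun']
Count: 3

3


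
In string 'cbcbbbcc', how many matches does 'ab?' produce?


Pattern 'ab?' matches 'a' optionally followed by 'b'.
String: 'cbcbbbcc'
Scanning left to right for 'a' then checking next char:
Total matches: 0

0


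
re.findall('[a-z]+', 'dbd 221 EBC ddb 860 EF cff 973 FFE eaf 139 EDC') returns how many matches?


Pattern '[a-z]+' finds one or more lowercase letters.
Text: 'dbd 221 EBC ddb 860 EF cff 973 FFE eaf 139 EDC'
Scanning for matches:
  Match 1: 'dbd'
  Match 2: 'ddb'
  Match 3: 'cff'
  Match 4: 'eaf'
Total matches: 4

4


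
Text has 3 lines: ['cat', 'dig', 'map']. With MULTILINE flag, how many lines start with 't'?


With MULTILINE flag, ^ matches the start of each line.
Lines: ['cat', 'dig', 'map']
Checking which lines start with 't':
  Line 1: 'cat' -> no
  Line 2: 'dig' -> no
  Line 3: 'map' -> no
Matching lines: []
Count: 0

0


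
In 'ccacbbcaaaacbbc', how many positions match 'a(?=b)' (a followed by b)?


Lookahead 'a(?=b)' matches 'a' only when followed by 'b'.
String: 'ccacbbcaaaacbbc'
Checking each position where char is 'a':
  pos 2: 'a' -> no (next='c')
  pos 7: 'a' -> no (next='a')
  pos 8: 'a' -> no (next='a')
  pos 9: 'a' -> no (next='a')
  pos 10: 'a' -> no (next='c')
Matching positions: []
Count: 0

0


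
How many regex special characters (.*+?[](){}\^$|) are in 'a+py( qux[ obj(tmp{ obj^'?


Regex special characters are: . * + ? [ ] ( ) { } \ ^ $ |
Scanning 'a+py( qux[ obj(tmp{ obj^':
  pos 1: '+' -> SPECIAL
  pos 4: '(' -> SPECIAL
  pos 9: '[' -> SPECIAL
  pos 14: '(' -> SPECIAL
  pos 18: '{' -> SPECIAL
  pos 23: '^' -> SPECIAL
Special chars found: ['+', '(', '[', '(', '{', '^']
Total: 6

6


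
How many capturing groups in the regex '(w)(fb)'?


To count capturing groups, count each '(' that starts a group.
Pattern: '(w)(fb)'
Walking through the pattern:
  Position 0: '(' -> group #1
  Position 3: '(' -> group #2
Total capturing groups: 2

2


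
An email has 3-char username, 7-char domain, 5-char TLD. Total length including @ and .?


An email address has format: username@domain.tld
Username length: 3
'@' character: 1
Domain length: 7
'.' character: 1
TLD length: 5
Total = 3 + 1 + 7 + 1 + 5 = 17

17


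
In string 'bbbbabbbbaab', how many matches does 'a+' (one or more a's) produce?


Pattern 'a+' matches one or more consecutive a's.
String: 'bbbbabbbbaab'
Scanning for runs of a:
  Match 1: 'a' (length 1)
  Match 2: 'aa' (length 2)
Total matches: 2

2


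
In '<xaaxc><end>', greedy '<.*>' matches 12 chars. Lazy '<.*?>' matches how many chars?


Greedy '<.*>' tries to match as MUCH as possible.
Lazy '<.*?>' tries to match as LITTLE as possible.

String: '<xaaxc><end>'
Greedy '<.*>' starts at first '<' and extends to the LAST '>': '<xaaxc><end>' (12 chars)
Lazy '<.*?>' starts at first '<' and stops at the FIRST '>': '<xaaxc>' (7 chars)

7


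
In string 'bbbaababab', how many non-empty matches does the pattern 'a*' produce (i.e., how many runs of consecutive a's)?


Pattern 'a*' matches zero or more a's. We want non-empty runs of consecutive a's.
String: 'bbbaababab'
Walking through the string to find runs of a's:
  Run 1: positions 3-4 -> 'aa'
  Run 2: positions 6-6 -> 'a'
  Run 3: positions 8-8 -> 'a'
Non-empty runs found: ['aa', 'a', 'a']
Count: 3

3


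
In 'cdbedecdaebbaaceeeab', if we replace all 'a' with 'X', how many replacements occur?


re.sub('a', 'X', text) replaces every occurrence of 'a' with 'X'.
Text: 'cdbedecdaebbaaceeeab'
Scanning for 'a':
  pos 8: 'a' -> replacement #1
  pos 12: 'a' -> replacement #2
  pos 13: 'a' -> replacement #3
  pos 18: 'a' -> replacement #4
Total replacements: 4

4


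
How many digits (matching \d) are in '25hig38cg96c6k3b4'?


\d matches any digit 0-9.
Scanning '25hig38cg96c6k3b4':
  pos 0: '2' -> DIGIT
  pos 1: '5' -> DIGIT
  pos 5: '3' -> DIGIT
  pos 6: '8' -> DIGIT
  pos 9: '9' -> DIGIT
  pos 10: '6' -> DIGIT
  pos 12: '6' -> DIGIT
  pos 14: '3' -> DIGIT
  pos 16: '4' -> DIGIT
Digits found: ['2', '5', '3', '8', '9', '6', '6', '3', '4']
Total: 9

9


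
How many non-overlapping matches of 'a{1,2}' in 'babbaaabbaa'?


Pattern 'a{1,2}' matches between 1 and 2 consecutive a's (greedy).
String: 'babbaaabbaa'
Finding runs of a's and applying greedy matching:
  Run at pos 1: 'a' (length 1)
  Run at pos 4: 'aaa' (length 3)
  Run at pos 9: 'aa' (length 2)
Matches: ['a', 'aa', 'a', 'aa']
Count: 4

4


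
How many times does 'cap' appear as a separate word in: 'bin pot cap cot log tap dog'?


Scanning each word for exact match 'cap':
  Word 1: 'bin' -> no
  Word 2: 'pot' -> no
  Word 3: 'cap' -> MATCH
  Word 4: 'cot' -> no
  Word 5: 'log' -> no
  Word 6: 'tap' -> no
  Word 7: 'dog' -> no
Total matches: 1

1


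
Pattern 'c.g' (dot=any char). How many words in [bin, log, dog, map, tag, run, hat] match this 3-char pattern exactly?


Pattern 'c.g' means: starts with 'c', any single char, ends with 'g'.
Checking each word (must be exactly 3 chars):
  'bin' (len=3): no
  'log' (len=3): no
  'dog' (len=3): no
  'map' (len=3): no
  'tag' (len=3): no
  'run' (len=3): no
  'hat' (len=3): no
Matching words: []
Total: 0

0


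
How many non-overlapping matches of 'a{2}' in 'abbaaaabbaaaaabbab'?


Pattern 'a{2}' matches exactly 2 consecutive a's (greedy, non-overlapping).
String: 'abbaaaabbaaaaabbab'
Scanning for runs of a's:
  Run at pos 0: 'a' (length 1) -> 0 match(es)
  Run at pos 3: 'aaaa' (length 4) -> 2 match(es)
  Run at pos 9: 'aaaaa' (length 5) -> 2 match(es)
  Run at pos 16: 'a' (length 1) -> 0 match(es)
Matches found: ['aa', 'aa', 'aa', 'aa']
Total: 4

4


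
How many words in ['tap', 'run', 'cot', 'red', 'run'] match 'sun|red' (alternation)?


Alternation 'sun|red' matches either 'sun' or 'red'.
Checking each word:
  'tap' -> no
  'run' -> no
  'cot' -> no
  'red' -> MATCH
  'run' -> no
Matches: ['red']
Count: 1

1


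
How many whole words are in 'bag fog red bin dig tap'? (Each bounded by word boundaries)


Word boundaries (\b) mark the start/end of each word.
Text: 'bag fog red bin dig tap'
Splitting by whitespace:
  Word 1: 'bag'
  Word 2: 'fog'
  Word 3: 'red'
  Word 4: 'bin'
  Word 5: 'dig'
  Word 6: 'tap'
Total whole words: 6

6


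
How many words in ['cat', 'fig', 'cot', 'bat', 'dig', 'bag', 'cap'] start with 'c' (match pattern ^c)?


Pattern ^c anchors to start of word. Check which words begin with 'c':
  'cat' -> MATCH (starts with 'c')
  'fig' -> no
  'cot' -> MATCH (starts with 'c')
  'bat' -> no
  'dig' -> no
  'bag' -> no
  'cap' -> MATCH (starts with 'c')
Matching words: ['cat', 'cot', 'cap']
Count: 3

3


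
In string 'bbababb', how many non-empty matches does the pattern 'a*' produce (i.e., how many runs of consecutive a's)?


Pattern 'a*' matches zero or more a's. We want non-empty runs of consecutive a's.
String: 'bbababb'
Walking through the string to find runs of a's:
  Run 1: positions 2-2 -> 'a'
  Run 2: positions 4-4 -> 'a'
Non-empty runs found: ['a', 'a']
Count: 2

2


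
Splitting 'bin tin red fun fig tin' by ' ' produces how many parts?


Splitting by ' ' breaks the string at each occurrence of the separator.
Text: 'bin tin red fun fig tin'
Parts after split:
  Part 1: 'bin'
  Part 2: 'tin'
  Part 3: 'red'
  Part 4: 'fun'
  Part 5: 'fig'
  Part 6: 'tin'
Total parts: 6

6


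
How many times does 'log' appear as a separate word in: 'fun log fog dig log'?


Scanning each word for exact match 'log':
  Word 1: 'fun' -> no
  Word 2: 'log' -> MATCH
  Word 3: 'fog' -> no
  Word 4: 'dig' -> no
  Word 5: 'log' -> MATCH
Total matches: 2

2


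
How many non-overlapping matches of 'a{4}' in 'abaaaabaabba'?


Pattern 'a{4}' matches exactly 4 consecutive a's (greedy, non-overlapping).
String: 'abaaaabaabba'
Scanning for runs of a's:
  Run at pos 0: 'a' (length 1) -> 0 match(es)
  Run at pos 2: 'aaaa' (length 4) -> 1 match(es)
  Run at pos 7: 'aa' (length 2) -> 0 match(es)
  Run at pos 11: 'a' (length 1) -> 0 match(es)
Matches found: ['aaaa']
Total: 1

1


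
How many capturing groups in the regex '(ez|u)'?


To count capturing groups, count each '(' that starts a group.
Pattern: '(ez|u)'
Walking through the pattern:
  Position 0: '(' -> group #1
Total capturing groups: 1

1


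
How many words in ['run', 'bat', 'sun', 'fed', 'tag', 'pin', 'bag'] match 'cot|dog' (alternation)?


Alternation 'cot|dog' matches either 'cot' or 'dog'.
Checking each word:
  'run' -> no
  'bat' -> no
  'sun' -> no
  'fed' -> no
  'tag' -> no
  'pin' -> no
  'bag' -> no
Matches: []
Count: 0

0


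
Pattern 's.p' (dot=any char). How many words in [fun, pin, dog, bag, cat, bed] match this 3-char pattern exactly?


Pattern 's.p' means: starts with 's', any single char, ends with 'p'.
Checking each word (must be exactly 3 chars):
  'fun' (len=3): no
  'pin' (len=3): no
  'dog' (len=3): no
  'bag' (len=3): no
  'cat' (len=3): no
  'bed' (len=3): no
Matching words: []
Total: 0

0


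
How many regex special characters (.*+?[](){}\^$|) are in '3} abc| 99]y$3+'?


Regex special characters are: . * + ? [ ] ( ) { } \ ^ $ |
Scanning '3} abc| 99]y$3+':
  pos 1: '}' -> SPECIAL
  pos 6: '|' -> SPECIAL
  pos 10: ']' -> SPECIAL
  pos 12: '$' -> SPECIAL
  pos 14: '+' -> SPECIAL
Special chars found: ['}', '|', ']', '$', '+']
Total: 5

5


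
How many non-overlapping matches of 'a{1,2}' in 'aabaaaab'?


Pattern 'a{1,2}' matches between 1 and 2 consecutive a's (greedy).
String: 'aabaaaab'
Finding runs of a's and applying greedy matching:
  Run at pos 0: 'aa' (length 2)
  Run at pos 3: 'aaaa' (length 4)
Matches: ['aa', 'aa', 'aa']
Count: 3

3


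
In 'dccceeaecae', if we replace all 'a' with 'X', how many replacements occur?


re.sub('a', 'X', text) replaces every occurrence of 'a' with 'X'.
Text: 'dccceeaecae'
Scanning for 'a':
  pos 6: 'a' -> replacement #1
  pos 9: 'a' -> replacement #2
Total replacements: 2

2


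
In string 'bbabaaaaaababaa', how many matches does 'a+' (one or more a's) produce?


Pattern 'a+' matches one or more consecutive a's.
String: 'bbabaaaaaababaa'
Scanning for runs of a:
  Match 1: 'a' (length 1)
  Match 2: 'aaaaaa' (length 6)
  Match 3: 'a' (length 1)
  Match 4: 'aa' (length 2)
Total matches: 4

4


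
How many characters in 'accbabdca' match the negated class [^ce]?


Negated class [^ce] matches any char NOT in {c, e}
Scanning 'accbabdca':
  pos 0: 'a' -> MATCH
  pos 1: 'c' -> no (excluded)
  pos 2: 'c' -> no (excluded)
  pos 3: 'b' -> MATCH
  pos 4: 'a' -> MATCH
  pos 5: 'b' -> MATCH
  pos 6: 'd' -> MATCH
  pos 7: 'c' -> no (excluded)
  pos 8: 'a' -> MATCH
Total matches: 6

6


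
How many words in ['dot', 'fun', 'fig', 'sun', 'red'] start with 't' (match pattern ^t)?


Pattern ^t anchors to start of word. Check which words begin with 't':
  'dot' -> no
  'fun' -> no
  'fig' -> no
  'sun' -> no
  'red' -> no
Matching words: []
Count: 0

0


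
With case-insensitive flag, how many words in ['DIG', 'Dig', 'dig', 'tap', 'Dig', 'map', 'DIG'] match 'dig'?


Case-insensitive matching: compare each word's lowercase form to 'dig'.
  'DIG' -> lower='dig' -> MATCH
  'Dig' -> lower='dig' -> MATCH
  'dig' -> lower='dig' -> MATCH
  'tap' -> lower='tap' -> no
  'Dig' -> lower='dig' -> MATCH
  'map' -> lower='map' -> no
  'DIG' -> lower='dig' -> MATCH
Matches: ['DIG', 'Dig', 'dig', 'Dig', 'DIG']
Count: 5

5


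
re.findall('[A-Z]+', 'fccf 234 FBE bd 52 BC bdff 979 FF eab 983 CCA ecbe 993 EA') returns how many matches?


Pattern '[A-Z]+' finds one or more uppercase letters.
Text: 'fccf 234 FBE bd 52 BC bdff 979 FF eab 983 CCA ecbe 993 EA'
Scanning for matches:
  Match 1: 'FBE'
  Match 2: 'BC'
  Match 3: 'FF'
  Match 4: 'CCA'
  Match 5: 'EA'
Total matches: 5

5


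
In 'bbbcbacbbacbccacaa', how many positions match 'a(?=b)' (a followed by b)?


Lookahead 'a(?=b)' matches 'a' only when followed by 'b'.
String: 'bbbcbacbbacbccacaa'
Checking each position where char is 'a':
  pos 5: 'a' -> no (next='c')
  pos 9: 'a' -> no (next='c')
  pos 14: 'a' -> no (next='c')
  pos 16: 'a' -> no (next='a')
Matching positions: []
Count: 0

0


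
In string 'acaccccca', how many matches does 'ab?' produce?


Pattern 'ab?' matches 'a' optionally followed by 'b'.
String: 'acaccccca'
Scanning left to right for 'a' then checking next char:
  Match 1: 'a' (a not followed by b)
  Match 2: 'a' (a not followed by b)
  Match 3: 'a' (a not followed by b)
Total matches: 3

3


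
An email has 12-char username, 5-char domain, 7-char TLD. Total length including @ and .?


An email address has format: username@domain.tld
Username length: 12
'@' character: 1
Domain length: 5
'.' character: 1
TLD length: 7
Total = 12 + 1 + 5 + 1 + 7 = 26

26


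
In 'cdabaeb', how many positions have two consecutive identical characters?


Looking for consecutive identical characters in 'cdabaeb':
  pos 0-1: 'c' vs 'd' -> different
  pos 1-2: 'd' vs 'a' -> different
  pos 2-3: 'a' vs 'b' -> different
  pos 3-4: 'b' vs 'a' -> different
  pos 4-5: 'a' vs 'e' -> different
  pos 5-6: 'e' vs 'b' -> different
Consecutive identical pairs: []
Count: 0

0


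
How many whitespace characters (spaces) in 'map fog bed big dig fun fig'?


\s matches whitespace characters (spaces, tabs, etc.).
Text: 'map fog bed big dig fun fig'
This text has 7 words separated by spaces.
Number of spaces = number of words - 1 = 7 - 1 = 6

6


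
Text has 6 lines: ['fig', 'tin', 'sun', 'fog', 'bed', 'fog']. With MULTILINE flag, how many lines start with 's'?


With MULTILINE flag, ^ matches the start of each line.
Lines: ['fig', 'tin', 'sun', 'fog', 'bed', 'fog']
Checking which lines start with 's':
  Line 1: 'fig' -> no
  Line 2: 'tin' -> no
  Line 3: 'sun' -> MATCH
  Line 4: 'fog' -> no
  Line 5: 'bed' -> no
  Line 6: 'fog' -> no
Matching lines: ['sun']
Count: 1

1


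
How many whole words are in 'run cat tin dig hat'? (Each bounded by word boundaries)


Word boundaries (\b) mark the start/end of each word.
Text: 'run cat tin dig hat'
Splitting by whitespace:
  Word 1: 'run'
  Word 2: 'cat'
  Word 3: 'tin'
  Word 4: 'dig'
  Word 5: 'hat'
Total whole words: 5

5


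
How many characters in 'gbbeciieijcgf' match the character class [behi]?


Character class [behi] matches any of: {b, e, h, i}
Scanning string 'gbbeciieijcgf' character by character:
  pos 0: 'g' -> no
  pos 1: 'b' -> MATCH
  pos 2: 'b' -> MATCH
  pos 3: 'e' -> MATCH
  pos 4: 'c' -> no
  pos 5: 'i' -> MATCH
  pos 6: 'i' -> MATCH
  pos 7: 'e' -> MATCH
  pos 8: 'i' -> MATCH
  pos 9: 'j' -> no
  pos 10: 'c' -> no
  pos 11: 'g' -> no
  pos 12: 'f' -> no
Total matches: 7

7


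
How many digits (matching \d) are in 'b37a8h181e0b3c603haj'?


\d matches any digit 0-9.
Scanning 'b37a8h181e0b3c603haj':
  pos 1: '3' -> DIGIT
  pos 2: '7' -> DIGIT
  pos 4: '8' -> DIGIT
  pos 6: '1' -> DIGIT
  pos 7: '8' -> DIGIT
  pos 8: '1' -> DIGIT
  pos 10: '0' -> DIGIT
  pos 12: '3' -> DIGIT
  pos 14: '6' -> DIGIT
  pos 15: '0' -> DIGIT
  pos 16: '3' -> DIGIT
Digits found: ['3', '7', '8', '1', '8', '1', '0', '3', '6', '0', '3']
Total: 11

11


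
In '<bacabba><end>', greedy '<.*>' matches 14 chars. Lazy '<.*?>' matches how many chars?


Greedy '<.*>' tries to match as MUCH as possible.
Lazy '<.*?>' tries to match as LITTLE as possible.

String: '<bacabba><end>'
Greedy '<.*>' starts at first '<' and extends to the LAST '>': '<bacabba><end>' (14 chars)
Lazy '<.*?>' starts at first '<' and stops at the FIRST '>': '<bacabba>' (9 chars)

9


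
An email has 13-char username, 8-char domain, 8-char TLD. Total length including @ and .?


An email address has format: username@domain.tld
Username length: 13
'@' character: 1
Domain length: 8
'.' character: 1
TLD length: 8
Total = 13 + 1 + 8 + 1 + 8 = 31

31


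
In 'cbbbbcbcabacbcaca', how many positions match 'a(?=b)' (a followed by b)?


Lookahead 'a(?=b)' matches 'a' only when followed by 'b'.
String: 'cbbbbcbcabacbcaca'
Checking each position where char is 'a':
  pos 8: 'a' -> MATCH (next='b')
  pos 10: 'a' -> no (next='c')
  pos 14: 'a' -> no (next='c')
Matching positions: [8]
Count: 1

1


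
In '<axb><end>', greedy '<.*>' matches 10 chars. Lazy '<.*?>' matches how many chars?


Greedy '<.*>' tries to match as MUCH as possible.
Lazy '<.*?>' tries to match as LITTLE as possible.

String: '<axb><end>'
Greedy '<.*>' starts at first '<' and extends to the LAST '>': '<axb><end>' (10 chars)
Lazy '<.*?>' starts at first '<' and stops at the FIRST '>': '<axb>' (5 chars)

5


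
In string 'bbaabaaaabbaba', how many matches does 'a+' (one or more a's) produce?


Pattern 'a+' matches one or more consecutive a's.
String: 'bbaabaaaabbaba'
Scanning for runs of a:
  Match 1: 'aa' (length 2)
  Match 2: 'aaaa' (length 4)
  Match 3: 'a' (length 1)
  Match 4: 'a' (length 1)
Total matches: 4

4


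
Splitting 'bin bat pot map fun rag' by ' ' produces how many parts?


Splitting by ' ' breaks the string at each occurrence of the separator.
Text: 'bin bat pot map fun rag'
Parts after split:
  Part 1: 'bin'
  Part 2: 'bat'
  Part 3: 'pot'
  Part 4: 'map'
  Part 5: 'fun'
  Part 6: 'rag'
Total parts: 6

6


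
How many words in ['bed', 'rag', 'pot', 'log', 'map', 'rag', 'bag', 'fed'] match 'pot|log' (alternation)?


Alternation 'pot|log' matches either 'pot' or 'log'.
Checking each word:
  'bed' -> no
  'rag' -> no
  'pot' -> MATCH
  'log' -> MATCH
  'map' -> no
  'rag' -> no
  'bag' -> no
  'fed' -> no
Matches: ['pot', 'log']
Count: 2

2


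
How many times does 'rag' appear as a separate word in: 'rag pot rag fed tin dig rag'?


Scanning each word for exact match 'rag':
  Word 1: 'rag' -> MATCH
  Word 2: 'pot' -> no
  Word 3: 'rag' -> MATCH
  Word 4: 'fed' -> no
  Word 5: 'tin' -> no
  Word 6: 'dig' -> no
  Word 7: 'rag' -> MATCH
Total matches: 3

3


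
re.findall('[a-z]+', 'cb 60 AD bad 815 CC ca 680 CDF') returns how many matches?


Pattern '[a-z]+' finds one or more lowercase letters.
Text: 'cb 60 AD bad 815 CC ca 680 CDF'
Scanning for matches:
  Match 1: 'cb'
  Match 2: 'bad'
  Match 3: 'ca'
Total matches: 3

3


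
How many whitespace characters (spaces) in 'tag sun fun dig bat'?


\s matches whitespace characters (spaces, tabs, etc.).
Text: 'tag sun fun dig bat'
This text has 5 words separated by spaces.
Number of spaces = number of words - 1 = 5 - 1 = 4

4


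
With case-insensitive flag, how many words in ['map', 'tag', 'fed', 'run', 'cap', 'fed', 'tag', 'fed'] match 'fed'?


Case-insensitive matching: compare each word's lowercase form to 'fed'.
  'map' -> lower='map' -> no
  'tag' -> lower='tag' -> no
  'fed' -> lower='fed' -> MATCH
  'run' -> lower='run' -> no
  'cap' -> lower='cap' -> no
  'fed' -> lower='fed' -> MATCH
  'tag' -> lower='tag' -> no
  'fed' -> lower='fed' -> MATCH
Matches: ['fed', 'fed', 'fed']
Count: 3

3


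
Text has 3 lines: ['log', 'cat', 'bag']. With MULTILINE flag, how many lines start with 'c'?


With MULTILINE flag, ^ matches the start of each line.
Lines: ['log', 'cat', 'bag']
Checking which lines start with 'c':
  Line 1: 'log' -> no
  Line 2: 'cat' -> MATCH
  Line 3: 'bag' -> no
Matching lines: ['cat']
Count: 1

1


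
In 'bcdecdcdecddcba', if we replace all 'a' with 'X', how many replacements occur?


re.sub('a', 'X', text) replaces every occurrence of 'a' with 'X'.
Text: 'bcdecdcdecddcba'
Scanning for 'a':
  pos 14: 'a' -> replacement #1
Total replacements: 1

1


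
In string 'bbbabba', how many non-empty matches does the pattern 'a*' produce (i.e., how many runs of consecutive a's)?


Pattern 'a*' matches zero or more a's. We want non-empty runs of consecutive a's.
String: 'bbbabba'
Walking through the string to find runs of a's:
  Run 1: positions 3-3 -> 'a'
  Run 2: positions 6-6 -> 'a'
Non-empty runs found: ['a', 'a']
Count: 2

2


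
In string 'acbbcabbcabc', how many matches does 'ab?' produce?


Pattern 'ab?' matches 'a' optionally followed by 'b'.
String: 'acbbcabbcabc'
Scanning left to right for 'a' then checking next char:
  Match 1: 'a' (a not followed by b)
  Match 2: 'ab' (a followed by b)
  Match 3: 'ab' (a followed by b)
Total matches: 3

3


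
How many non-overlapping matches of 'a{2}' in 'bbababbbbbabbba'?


Pattern 'a{2}' matches exactly 2 consecutive a's (greedy, non-overlapping).
String: 'bbababbbbbabbba'
Scanning for runs of a's:
  Run at pos 2: 'a' (length 1) -> 0 match(es)
  Run at pos 4: 'a' (length 1) -> 0 match(es)
  Run at pos 10: 'a' (length 1) -> 0 match(es)
  Run at pos 14: 'a' (length 1) -> 0 match(es)
Matches found: []
Total: 0

0


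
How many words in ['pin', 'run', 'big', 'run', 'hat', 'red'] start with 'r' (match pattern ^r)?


Pattern ^r anchors to start of word. Check which words begin with 'r':
  'pin' -> no
  'run' -> MATCH (starts with 'r')
  'big' -> no
  'run' -> MATCH (starts with 'r')
  'hat' -> no
  'red' -> MATCH (starts with 'r')
Matching words: ['run', 'run', 'red']
Count: 3

3


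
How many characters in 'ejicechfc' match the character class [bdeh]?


Character class [bdeh] matches any of: {b, d, e, h}
Scanning string 'ejicechfc' character by character:
  pos 0: 'e' -> MATCH
  pos 1: 'j' -> no
  pos 2: 'i' -> no
  pos 3: 'c' -> no
  pos 4: 'e' -> MATCH
  pos 5: 'c' -> no
  pos 6: 'h' -> MATCH
  pos 7: 'f' -> no
  pos 8: 'c' -> no
Total matches: 3

3


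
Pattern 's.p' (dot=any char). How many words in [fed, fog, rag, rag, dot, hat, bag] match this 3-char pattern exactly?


Pattern 's.p' means: starts with 's', any single char, ends with 'p'.
Checking each word (must be exactly 3 chars):
  'fed' (len=3): no
  'fog' (len=3): no
  'rag' (len=3): no
  'rag' (len=3): no
  'dot' (len=3): no
  'hat' (len=3): no
  'bag' (len=3): no
Matching words: []
Total: 0

0


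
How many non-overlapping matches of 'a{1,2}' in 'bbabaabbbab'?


Pattern 'a{1,2}' matches between 1 and 2 consecutive a's (greedy).
String: 'bbabaabbbab'
Finding runs of a's and applying greedy matching:
  Run at pos 2: 'a' (length 1)
  Run at pos 4: 'aa' (length 2)
  Run at pos 9: 'a' (length 1)
Matches: ['a', 'aa', 'a']
Count: 3

3


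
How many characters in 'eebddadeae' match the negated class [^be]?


Negated class [^be] matches any char NOT in {b, e}
Scanning 'eebddadeae':
  pos 0: 'e' -> no (excluded)
  pos 1: 'e' -> no (excluded)
  pos 2: 'b' -> no (excluded)
  pos 3: 'd' -> MATCH
  pos 4: 'd' -> MATCH
  pos 5: 'a' -> MATCH
  pos 6: 'd' -> MATCH
  pos 7: 'e' -> no (excluded)
  pos 8: 'a' -> MATCH
  pos 9: 'e' -> no (excluded)
Total matches: 5

5


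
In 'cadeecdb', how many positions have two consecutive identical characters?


Looking for consecutive identical characters in 'cadeecdb':
  pos 0-1: 'c' vs 'a' -> different
  pos 1-2: 'a' vs 'd' -> different
  pos 2-3: 'd' vs 'e' -> different
  pos 3-4: 'e' vs 'e' -> MATCH ('ee')
  pos 4-5: 'e' vs 'c' -> different
  pos 5-6: 'c' vs 'd' -> different
  pos 6-7: 'd' vs 'b' -> different
Consecutive identical pairs: ['ee']
Count: 1

1


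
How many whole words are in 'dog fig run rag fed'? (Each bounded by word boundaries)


Word boundaries (\b) mark the start/end of each word.
Text: 'dog fig run rag fed'
Splitting by whitespace:
  Word 1: 'dog'
  Word 2: 'fig'
  Word 3: 'run'
  Word 4: 'rag'
  Word 5: 'fed'
Total whole words: 5

5


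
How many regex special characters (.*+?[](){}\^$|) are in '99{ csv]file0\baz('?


Regex special characters are: . * + ? [ ] ( ) { } \ ^ $ |
Scanning '99{ csv]file0\baz(':
  pos 2: '{' -> SPECIAL
  pos 7: ']' -> SPECIAL
  pos 13: '\' -> SPECIAL
  pos 17: '(' -> SPECIAL
Special chars found: ['{', ']', '\\', '(']
Total: 4

4


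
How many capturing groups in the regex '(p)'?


To count capturing groups, count each '(' that starts a group.
Pattern: '(p)'
Walking through the pattern:
  Position 0: '(' -> group #1
Total capturing groups: 1

1


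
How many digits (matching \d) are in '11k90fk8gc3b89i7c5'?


\d matches any digit 0-9.
Scanning '11k90fk8gc3b89i7c5':
  pos 0: '1' -> DIGIT
  pos 1: '1' -> DIGIT
  pos 3: '9' -> DIGIT
  pos 4: '0' -> DIGIT
  pos 7: '8' -> DIGIT
  pos 10: '3' -> DIGIT
  pos 12: '8' -> DIGIT
  pos 13: '9' -> DIGIT
  pos 15: '7' -> DIGIT
  pos 17: '5' -> DIGIT
Digits found: ['1', '1', '9', '0', '8', '3', '8', '9', '7', '5']
Total: 10

10


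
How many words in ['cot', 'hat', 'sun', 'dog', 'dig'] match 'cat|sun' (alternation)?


Alternation 'cat|sun' matches either 'cat' or 'sun'.
Checking each word:
  'cot' -> no
  'hat' -> no
  'sun' -> MATCH
  'dog' -> no
  'dig' -> no
Matches: ['sun']
Count: 1

1


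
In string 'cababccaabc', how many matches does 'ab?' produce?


Pattern 'ab?' matches 'a' optionally followed by 'b'.
String: 'cababccaabc'
Scanning left to right for 'a' then checking next char:
  Match 1: 'ab' (a followed by b)
  Match 2: 'ab' (a followed by b)
  Match 3: 'a' (a not followed by b)
  Match 4: 'ab' (a followed by b)
Total matches: 4

4


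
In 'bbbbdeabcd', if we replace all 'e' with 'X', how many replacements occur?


re.sub('e', 'X', text) replaces every occurrence of 'e' with 'X'.
Text: 'bbbbdeabcd'
Scanning for 'e':
  pos 5: 'e' -> replacement #1
Total replacements: 1

1


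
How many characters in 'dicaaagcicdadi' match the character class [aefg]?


Character class [aefg] matches any of: {a, e, f, g}
Scanning string 'dicaaagcicdadi' character by character:
  pos 0: 'd' -> no
  pos 1: 'i' -> no
  pos 2: 'c' -> no
  pos 3: 'a' -> MATCH
  pos 4: 'a' -> MATCH
  pos 5: 'a' -> MATCH
  pos 6: 'g' -> MATCH
  pos 7: 'c' -> no
  pos 8: 'i' -> no
  pos 9: 'c' -> no
  pos 10: 'd' -> no
  pos 11: 'a' -> MATCH
  pos 12: 'd' -> no
  pos 13: 'i' -> no
Total matches: 5

5


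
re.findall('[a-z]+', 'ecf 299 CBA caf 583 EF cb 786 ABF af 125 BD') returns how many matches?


Pattern '[a-z]+' finds one or more lowercase letters.
Text: 'ecf 299 CBA caf 583 EF cb 786 ABF af 125 BD'
Scanning for matches:
  Match 1: 'ecf'
  Match 2: 'caf'
  Match 3: 'cb'
  Match 4: 'af'
Total matches: 4

4


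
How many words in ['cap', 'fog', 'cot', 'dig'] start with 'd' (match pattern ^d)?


Pattern ^d anchors to start of word. Check which words begin with 'd':
  'cap' -> no
  'fog' -> no
  'cot' -> no
  'dig' -> MATCH (starts with 'd')
Matching words: ['dig']
Count: 1

1
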